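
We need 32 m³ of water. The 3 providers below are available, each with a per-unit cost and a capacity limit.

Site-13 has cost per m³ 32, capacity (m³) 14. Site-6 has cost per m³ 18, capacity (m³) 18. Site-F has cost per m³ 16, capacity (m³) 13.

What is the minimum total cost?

564

Fill from the cheapest provider first.
Site-F at 16: take all 13 m³ ; 19 still needed.
Take 18 from Site-6 at 18 ; need 1 more.
Site-13 at 32: take 1 of its 14 ; requirement met.
Cost = 13×16 + 18×18 + 1×32 = 564.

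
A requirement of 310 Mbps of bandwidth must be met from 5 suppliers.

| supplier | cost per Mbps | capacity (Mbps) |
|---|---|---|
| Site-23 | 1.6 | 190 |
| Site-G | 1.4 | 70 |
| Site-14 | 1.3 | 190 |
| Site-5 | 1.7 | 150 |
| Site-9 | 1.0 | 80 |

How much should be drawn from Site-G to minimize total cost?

40

Fill from the cheapest supplier first.
Site-9 (1.0): use full 80 — 230 Mbps to go.
Take 190 from Site-14 at 1.3 — need 40 more.
Site-G at 1.4: take 40 of its 70 — requirement met.
Site-23, Site-5: unused.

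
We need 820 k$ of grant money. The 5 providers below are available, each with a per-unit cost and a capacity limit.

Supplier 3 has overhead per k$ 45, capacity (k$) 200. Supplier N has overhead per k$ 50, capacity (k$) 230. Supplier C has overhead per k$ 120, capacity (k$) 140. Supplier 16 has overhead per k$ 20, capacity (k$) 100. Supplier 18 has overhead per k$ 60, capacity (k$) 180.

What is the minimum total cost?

46500

Cheapest first:
Take 100 from Supplier 16 at 20 — need 720 more.
Take 200 from Supplier 3 at 45 — need 520 more.
Supplier N (50): use full 230 — 290 k$ to go.
Take 180 from Supplier 18 at 60 — need 110 more.
Supplier C at 120: take 110 of its 140 — requirement met.
Cost = 100×20 + 200×45 + 230×50 + 180×60 + 110×120 = 46500.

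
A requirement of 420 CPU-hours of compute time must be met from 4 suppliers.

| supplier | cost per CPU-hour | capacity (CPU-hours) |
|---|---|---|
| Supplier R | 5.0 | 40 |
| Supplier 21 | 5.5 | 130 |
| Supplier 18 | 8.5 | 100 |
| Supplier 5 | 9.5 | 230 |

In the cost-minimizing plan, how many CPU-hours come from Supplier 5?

Use suppliers in increasing cost order.
Take 40 from Supplier R at 5.0 ; need 380 more.
Supplier 21 at 5.5: take all 130 CPU-hours ; 250 still needed.
Take 100 from Supplier 18 at 8.5 ; need 150 more.
Supplier 5 at 9.5: take 150 of its 230 ; requirement met.

150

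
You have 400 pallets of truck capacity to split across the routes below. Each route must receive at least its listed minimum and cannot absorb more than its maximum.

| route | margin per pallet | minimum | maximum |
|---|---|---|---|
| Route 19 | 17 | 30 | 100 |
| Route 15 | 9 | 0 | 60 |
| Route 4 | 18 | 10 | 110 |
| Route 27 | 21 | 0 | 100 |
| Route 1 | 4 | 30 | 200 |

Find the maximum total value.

Meeting every minimum uses 30+0+10+0+30 = 70 pallets, leaving 330.
Order the routes by margin per pallet: Route 27 21 > Route 4 18 > Route 19 17 > Route 15 9 > Route 1 4.
Give Route 27 100 more to hit its cap of 100 ; 230 left.
Route 4 takes 100 more to reach its cap of 110 ; 130 left.
Route 19: +70 to 100 (cap) ; 60 left.
Give Route 15 60 more to hit its cap of 60 ; 0 left.
Total = 17×100 + 9×60 + 18×110 + 21×100 + 4×30 = 6440.

6440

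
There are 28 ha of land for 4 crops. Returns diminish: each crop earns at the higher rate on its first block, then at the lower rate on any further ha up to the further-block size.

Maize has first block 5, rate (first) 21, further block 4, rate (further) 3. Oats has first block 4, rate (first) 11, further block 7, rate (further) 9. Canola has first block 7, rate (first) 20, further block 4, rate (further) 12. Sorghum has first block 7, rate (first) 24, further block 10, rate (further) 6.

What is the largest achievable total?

Treat each block as its own option and order by rate: Sorghum/T1 24 > Maize/T1 21 > Canola/T1 20 > Canola/T2 12 > Oats/T1 11 > Oats/T2 9 > Sorghum/T2 6 > Maize/T2 3.
Sorghum T1 at 24: fill all 7 — 21 left.
Maize T1 at 21: fill all 5 — 16 left.
Canola T1 at 20: fill all 7 — 9 left.
Canola/T2 (12): +4 — 5 left.
Fill Oats T1 block (4 at 11) — 1 left.
1 remain; put them into Oats T2 at 9.
Total = 24×7 + 21×5 + 20×7 + 12×4 + 11×4 + 9×1 = 514.

514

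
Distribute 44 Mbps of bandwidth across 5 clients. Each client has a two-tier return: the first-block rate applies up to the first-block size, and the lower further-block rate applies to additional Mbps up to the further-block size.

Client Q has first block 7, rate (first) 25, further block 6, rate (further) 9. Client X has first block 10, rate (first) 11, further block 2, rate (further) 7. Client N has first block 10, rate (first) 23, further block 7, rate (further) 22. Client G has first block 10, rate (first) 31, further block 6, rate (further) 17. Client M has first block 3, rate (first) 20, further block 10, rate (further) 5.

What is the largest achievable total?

Order all 10 blocks by rate: Client G/tier1 31 > Client Q/tier1 25 > Client N/tier1 23 > Client N/tier2 22 > Client M/tier1 20 > Client G/tier2 17 > Client X/tier1 11 > Client Q/tier2 9 > Client X/tier2 7 > Client M/tier2 5.
Fill Client G tier1 block (10 at 31) → 34 left.
Client Q/tier1 (25): +7 → 27 left.
Client N tier1 at 23: fill all 10 → 17 left.
Client N tier2 at 22: fill all 7 → 10 left.
Client M tier1 at 20: fill all 3 → 7 left.
Client G tier2 at 17: fill all 6 → 1 left.
1 remain; put them into Client X tier1 at 11.
Total = 31×10 + 25×7 + 23×10 + 22×7 + 20×3 + 17×6 + 11×1 = 1042.

1042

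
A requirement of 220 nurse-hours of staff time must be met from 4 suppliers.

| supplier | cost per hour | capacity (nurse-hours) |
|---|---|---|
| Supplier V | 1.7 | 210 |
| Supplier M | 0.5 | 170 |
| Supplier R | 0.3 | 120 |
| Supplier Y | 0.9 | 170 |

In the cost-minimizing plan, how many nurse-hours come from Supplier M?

Fill from the cheapest supplier first.
Supplier R at 0.3: take all 120 nurse-hours — 100 still needed.
Take 100 from Supplier M at 0.5 to finish.
Supplier Y, Supplier V: unused.

100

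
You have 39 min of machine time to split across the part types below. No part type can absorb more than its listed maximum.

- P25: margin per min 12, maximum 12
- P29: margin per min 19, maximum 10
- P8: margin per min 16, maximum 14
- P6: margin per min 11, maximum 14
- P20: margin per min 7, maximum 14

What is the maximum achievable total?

591

Order the part types by margin per min: P29 19 > P8 16 > P25 12 > P6 11 > P20 7.
P29 takes 10 to reach its cap of 10 — 29 left.
P8 takes 14 to reach its cap of 14 — 15 left.
P25: +12 to 12 (cap) — 3 left.
P6 has room for 14 but only 3 remain, so it gets 3.
Total = 12×12 + 19×10 + 16×14 + 11×3 = 591.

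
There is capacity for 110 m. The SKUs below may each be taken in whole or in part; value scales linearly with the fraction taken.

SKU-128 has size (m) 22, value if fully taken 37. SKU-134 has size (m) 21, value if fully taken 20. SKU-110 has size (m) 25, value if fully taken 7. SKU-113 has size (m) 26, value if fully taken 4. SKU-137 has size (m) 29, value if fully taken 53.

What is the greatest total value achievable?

119

Sort by value density: SKU-137 53/29≈1.83, SKU-128 37/22≈1.68, SKU-134 20/21≈0.952, SKU-110 7/25≈0.28, SKU-113 4/26≈0.154.
SKU-137: take in full, 29 m for value 53 → 81 left.
All 22 m of SKU-128 fit (value 37) → 59 remain.
SKU-134: take in full, 21 m for value 20 → 38 left.
SKU-110: take in full, 25 m for value 7 → 13 left.
Only 13 m remain; take 13/26 of SKU-113 for value 4×13/26 = 2.
Total value = 119.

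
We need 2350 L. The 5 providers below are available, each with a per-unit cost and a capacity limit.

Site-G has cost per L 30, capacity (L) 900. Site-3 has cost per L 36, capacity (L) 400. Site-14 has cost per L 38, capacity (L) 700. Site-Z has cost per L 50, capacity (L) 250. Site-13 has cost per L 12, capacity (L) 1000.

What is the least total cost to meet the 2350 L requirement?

Use providers in increasing cost order.
Take 1000 from Site-13 at 12 → need 1350 more.
Take 900 from Site-G at 30 → need 450 more.
Site-3 (36): use full 400 → 50 L to go.
Site-14 (38): take the remaining 50 → done.
Site-Z: unused.
Cost = 1000×12 + 900×30 + 400×36 + 50×38 = 55300.

55300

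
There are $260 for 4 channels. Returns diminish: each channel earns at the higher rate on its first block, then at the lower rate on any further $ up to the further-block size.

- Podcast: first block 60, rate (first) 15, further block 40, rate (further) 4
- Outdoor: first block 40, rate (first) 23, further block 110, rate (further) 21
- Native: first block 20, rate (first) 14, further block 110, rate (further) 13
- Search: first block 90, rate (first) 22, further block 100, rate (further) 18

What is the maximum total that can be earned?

Treat each block as its own option and order by rate: Outdoor/tier1 23 > Search/tier1 22 > Outdoor/tier2 21 > Search/tier2 18 > Podcast/tier1 15 > Native/tier1 14 > Native/tier2 13 > Podcast/tier2 4.
Outdoor/tier1 (23): +40 — 220 left.
Search tier1 at 22: fill all 90 — 130 left.
Outdoor/tier2 (21): +110 — 20 left.
Search/tier2: +20 of 100 at 18; pool empty.
Total = 23×40 + 22×90 + 21×110 + 18×20 = 5570.

5570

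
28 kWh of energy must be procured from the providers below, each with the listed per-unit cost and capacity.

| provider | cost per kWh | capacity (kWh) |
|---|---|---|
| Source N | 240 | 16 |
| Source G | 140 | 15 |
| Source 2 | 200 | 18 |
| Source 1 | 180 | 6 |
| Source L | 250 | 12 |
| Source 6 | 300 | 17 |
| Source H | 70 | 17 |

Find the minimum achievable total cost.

2730

Use providers in increasing cost order.
Source H (70): use full 17 ; 11 kWh to go.
Source G at 140: take 11 of its 15 ; requirement met.
Source 1, Source 2, Source N, Source L, Source 6: unused.
Cost = 17×70 + 11×140 = 2730.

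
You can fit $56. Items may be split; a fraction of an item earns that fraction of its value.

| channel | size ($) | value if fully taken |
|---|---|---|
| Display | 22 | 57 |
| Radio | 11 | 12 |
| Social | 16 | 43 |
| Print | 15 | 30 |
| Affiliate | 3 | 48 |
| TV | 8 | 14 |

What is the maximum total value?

Best value per unit of size first: Affiliate 48/3≈16, Social 43/16≈2.69, Display 57/22≈2.59, Print 30/15≈2, TV 14/8≈1.75, Radio 12/11≈1.09.
Affiliate: take in full, 3 $ for value 48 ; 53 left.
All 16 $ of Social fit (value 43) ; 37 remain.
Display: take in full, 22 $ for value 57 ; 15 left.
All 15 $ of Print fit (value 30) ; 0 remain.
Total value = 178.

178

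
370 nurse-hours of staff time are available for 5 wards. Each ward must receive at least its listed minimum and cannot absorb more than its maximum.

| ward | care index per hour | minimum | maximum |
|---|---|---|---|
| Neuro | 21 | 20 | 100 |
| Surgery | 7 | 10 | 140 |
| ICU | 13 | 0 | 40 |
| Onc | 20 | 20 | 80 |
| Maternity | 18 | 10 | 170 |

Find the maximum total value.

Meeting every minimum uses 20+10+0+20+10 = 60 nurse-hours, leaving 310.
Order the wards by care index per hour: Neuro 21 > Onc 20 > Maternity 18 > ICU 13 > Surgery 7.
Neuro takes 80 more to reach its cap of 100 → 230 left.
Onc takes 60 more to reach its cap of 80 → 170 left.
Maternity: +160 to 170 (cap) → 10 left.
Only 10 left; ICU takes them to reach 10.
Total = 21×100 + 7×10 + 13×10 + 20×80 + 18×170 = 6960.

6960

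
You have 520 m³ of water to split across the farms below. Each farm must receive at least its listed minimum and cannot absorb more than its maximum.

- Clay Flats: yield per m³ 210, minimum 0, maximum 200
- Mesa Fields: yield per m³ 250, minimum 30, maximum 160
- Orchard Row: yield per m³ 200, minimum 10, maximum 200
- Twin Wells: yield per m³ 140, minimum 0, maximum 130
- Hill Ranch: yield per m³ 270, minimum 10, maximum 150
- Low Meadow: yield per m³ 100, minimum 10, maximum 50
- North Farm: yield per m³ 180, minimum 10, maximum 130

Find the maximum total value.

Meeting every minimum uses 0+30+10+0+10+10+10 = 70 m³, leaving 450.
Order the farms by yield per m³: Hill Ranch 270 > Mesa Fields 250 > Clay Flats 210 > Orchard Row 200 > North Farm 180 > Twin Wells 140 > Low Meadow 100.
Hill Ranch: +140 to 150 (cap) → 310 left.
Give Mesa Fields 130 more to hit its cap of 160 → 180 left.
Clay Flats: +180 (room for 200) → 180. Pool exhausted.
Total = 210×180 + 250×160 + 200×10 + 270×150 + 100×10 + 180×10 = 123100.

123100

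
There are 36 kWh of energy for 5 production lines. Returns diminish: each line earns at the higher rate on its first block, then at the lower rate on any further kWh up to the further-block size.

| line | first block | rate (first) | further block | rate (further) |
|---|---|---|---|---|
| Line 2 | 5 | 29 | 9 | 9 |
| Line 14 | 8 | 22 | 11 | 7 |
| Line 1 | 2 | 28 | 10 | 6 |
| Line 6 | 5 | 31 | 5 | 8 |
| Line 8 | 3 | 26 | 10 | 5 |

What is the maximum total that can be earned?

723

Order all 10 blocks by rate: Line 6/T1 31 > Line 2/T1 29 > Line 1/T1 28 > Line 8/T1 26 > Line 14/T1 22 > Line 2/T2 9 > Line 6/T2 8 > Line 14/T2 7 > Line 1/T2 6 > Line 8/T2 5.
Line 6 T1 at 31: fill all 5 → 31 left.
Fill Line 2 T1 block (5 at 29) → 26 left.
Line 1/T1 (28): +2 → 24 left.
Line 8 T1 at 26: fill all 3 → 21 left.
Line 14/T1 (22): +8 → 13 left.
Line 2 T2 at 9: fill all 9 → 4 left.
Line 6/T2: +4 of 5 at 8; pool empty.
Total = 31×5 + 29×5 + 28×2 + 26×3 + 22×8 + 9×9 + 8×4 = 723.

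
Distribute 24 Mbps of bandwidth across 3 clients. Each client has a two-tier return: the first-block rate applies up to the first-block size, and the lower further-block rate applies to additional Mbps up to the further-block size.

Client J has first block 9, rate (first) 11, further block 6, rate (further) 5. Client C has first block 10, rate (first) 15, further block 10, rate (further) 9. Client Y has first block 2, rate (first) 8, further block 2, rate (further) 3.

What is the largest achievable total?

Order all 6 blocks by rate: Client C/first 15 > Client J/first 11 > Client C/second 9 > Client Y/first 8 > Client J/second 5 > Client Y/second 3.
Fill Client C first block (10 at 15) — 14 left.
Client J/first (11): +9 — 5 left.
Client C second at 9: only 5 left, fill 5.
Total = 15×10 + 11×9 + 9×5 = 294.

294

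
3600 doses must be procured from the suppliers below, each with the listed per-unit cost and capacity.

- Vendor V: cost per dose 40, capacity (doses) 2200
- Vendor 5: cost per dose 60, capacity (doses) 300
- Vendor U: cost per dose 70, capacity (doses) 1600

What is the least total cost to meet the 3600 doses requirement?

183000

Fill from the cheapest supplier first.
Take 2200 from Vendor V at 40 — need 1400 more.
Vendor 5 (60): use full 300 — 1100 doses to go.
Vendor U (70): take the remaining 1100 — done.
Cost = 2200×40 + 300×60 + 1100×70 = 183000.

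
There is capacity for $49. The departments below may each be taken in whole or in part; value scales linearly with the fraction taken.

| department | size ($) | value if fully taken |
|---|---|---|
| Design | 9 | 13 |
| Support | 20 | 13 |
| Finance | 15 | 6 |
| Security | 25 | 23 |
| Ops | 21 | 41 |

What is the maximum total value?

71.48

Sort by value density: Ops 41/21≈1.95, Design 13/9≈1.44, Security 23/25≈0.92, Support 13/20≈0.65, Finance 6/15≈0.4.
Take all of Ops (21 $, value 41) — 28 $ left.
All 9 $ of Design fit (value 13) — 19 remain.
Fill the last 19 $ with part of Security: 19/25 of it earns 17.48.
Total value = 71.48.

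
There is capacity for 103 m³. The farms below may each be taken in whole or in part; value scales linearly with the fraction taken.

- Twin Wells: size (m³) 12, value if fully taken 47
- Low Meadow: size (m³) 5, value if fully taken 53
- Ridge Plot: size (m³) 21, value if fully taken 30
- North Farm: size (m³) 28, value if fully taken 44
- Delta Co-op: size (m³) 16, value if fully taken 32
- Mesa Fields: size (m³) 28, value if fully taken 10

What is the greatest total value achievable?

213.5

Best value per unit of size first: Low Meadow 53/5≈10.6, Twin Wells 47/12≈3.92, Delta Co-op 32/16≈2, North Farm 44/28≈1.57, Ridge Plot 30/21≈1.43, Mesa Fields 10/28≈0.357.
Low Meadow: take in full, 5 m³ for value 53 — 98 left.
All 12 m³ of Twin Wells fit (value 47) — 86 remain.
All 16 m³ of Delta Co-op fit (value 32) — 70 remain.
Take all of North Farm (28 m³, value 44) — 42 m³ left.
Ridge Plot: take in full, 21 m³ for value 30 — 21 left.
Only 21 m³ remain; take 21/28 of Mesa Fields for value 10×21/28 = 7.5.
Total value = 213.5.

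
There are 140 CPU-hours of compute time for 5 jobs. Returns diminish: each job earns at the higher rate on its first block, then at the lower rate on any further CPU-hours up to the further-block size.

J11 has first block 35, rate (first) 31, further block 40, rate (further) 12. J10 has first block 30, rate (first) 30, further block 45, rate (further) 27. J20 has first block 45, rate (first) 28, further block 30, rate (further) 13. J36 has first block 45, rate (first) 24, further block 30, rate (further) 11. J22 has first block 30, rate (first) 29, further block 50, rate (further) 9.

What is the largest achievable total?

4115

Rank every tier by rate: J11/first 31 > J10/first 30 > J22/first 29 > J20/first 28 > J10/second 27 > J36/first 24 > J20/second 13 > J11/second 12 > J36/second 11 > J22/second 9.
J11/first (31): +35 — 105 left.
Fill J10 first block (30 at 30) — 75 left.
J22 first at 29: fill all 30 — 45 left.
J20 first at 28: fill all 45 — 0 left.
Total = 31×35 + 30×30 + 29×30 + 28×45 = 4115.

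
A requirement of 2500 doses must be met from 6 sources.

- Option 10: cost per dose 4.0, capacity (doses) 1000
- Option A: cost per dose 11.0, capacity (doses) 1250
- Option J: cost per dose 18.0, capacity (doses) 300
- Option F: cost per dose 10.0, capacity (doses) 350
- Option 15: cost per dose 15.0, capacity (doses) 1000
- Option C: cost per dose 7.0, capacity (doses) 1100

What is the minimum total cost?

15750

Cheapest first:
Option 10 at 4.0: take all 1000 doses ; 1500 still needed.
Option C (7.0): use full 1100 ; 400 doses to go.
Take 350 from Option F at 10.0 ; need 50 more.
Option A at 11.0: take 50 of its 1250 ; requirement met.
Option 15, Option J: unused.
Cost = 1000×4.0 + 1100×7.0 + 350×10.0 + 50×11.0 = 15750.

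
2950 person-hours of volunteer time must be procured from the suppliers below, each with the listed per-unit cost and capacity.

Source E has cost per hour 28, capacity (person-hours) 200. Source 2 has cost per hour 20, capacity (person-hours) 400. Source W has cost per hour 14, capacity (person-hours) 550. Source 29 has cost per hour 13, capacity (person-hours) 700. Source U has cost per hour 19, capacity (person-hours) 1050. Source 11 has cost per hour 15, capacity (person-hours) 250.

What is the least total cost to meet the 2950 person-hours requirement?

48500

Use suppliers in increasing cost order.
Source 29 (13): use full 700 — 2250 person-hours to go.
Take 550 from Source W at 14 — need 1700 more.
Source 11 at 15: take all 250 person-hours — 1450 still needed.
Take 1050 from Source U at 19 — need 400 more.
Source 2 at 20: take all 400 person-hours — 0 still needed.
Source E: unused.
Cost = 700×13 + 550×14 + 250×15 + 1050×19 + 400×20 = 48500.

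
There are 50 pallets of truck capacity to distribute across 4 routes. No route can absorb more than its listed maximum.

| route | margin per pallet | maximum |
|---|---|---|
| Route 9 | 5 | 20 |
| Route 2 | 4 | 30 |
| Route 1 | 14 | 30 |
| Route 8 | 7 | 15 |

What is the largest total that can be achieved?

550

Rank by margin per pallet: Route 1 14 > Route 8 7 > Route 9 5 > Route 2 4.
Route 1: +30 to 30 (cap) — 20 left.
Route 8: +15 to 15 (cap) — 5 left.
Route 9 has room for 20 but only 5 remain, so it gets 5.
Total = 5×5 + 14×30 + 7×15 = 550.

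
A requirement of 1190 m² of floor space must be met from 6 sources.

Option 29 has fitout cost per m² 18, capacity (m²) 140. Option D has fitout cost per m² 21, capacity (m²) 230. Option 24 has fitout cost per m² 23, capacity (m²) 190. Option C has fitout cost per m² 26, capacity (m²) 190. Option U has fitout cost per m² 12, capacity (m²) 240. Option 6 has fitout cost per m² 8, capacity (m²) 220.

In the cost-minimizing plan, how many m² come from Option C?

170

Fill from the cheapest source first.
Take 220 from Option 6 at 8 — need 970 more.
Option U (12): use full 240 — 730 m² to go.
Take 140 from Option 29 at 18 — need 590 more.
Take 230 from Option D at 21 — need 360 more.
Option 24 at 23: take all 190 m² — 170 still needed.
Take 170 from Option C at 26 to finish.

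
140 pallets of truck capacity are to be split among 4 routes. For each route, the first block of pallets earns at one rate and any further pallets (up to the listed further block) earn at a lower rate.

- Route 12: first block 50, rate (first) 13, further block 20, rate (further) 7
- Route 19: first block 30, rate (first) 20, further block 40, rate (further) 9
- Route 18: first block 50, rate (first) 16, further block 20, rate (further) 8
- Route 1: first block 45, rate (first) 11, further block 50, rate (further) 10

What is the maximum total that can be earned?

2160

Treat each block as its own option and order by rate: Route 19/first 20 > Route 18/first 16 > Route 12/first 13 > Route 1/first 11 > Route 1/second 10 > Route 19/second 9 > Route 18/second 8 > Route 12/second 7.
Route 19 first at 20: fill all 30 ; 110 left.
Fill Route 18 first block (50 at 16) ; 60 left.
Route 12/first (13): +50 ; 10 left.
Route 1 first at 11: only 10 left, fill 10.
Total = 20×30 + 16×50 + 13×50 + 11×10 = 2160.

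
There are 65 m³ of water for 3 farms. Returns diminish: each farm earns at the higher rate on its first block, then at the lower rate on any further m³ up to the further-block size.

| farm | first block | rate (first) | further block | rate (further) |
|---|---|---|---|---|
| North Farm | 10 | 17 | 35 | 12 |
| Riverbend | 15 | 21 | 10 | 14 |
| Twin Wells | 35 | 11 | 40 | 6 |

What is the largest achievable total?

985

Treat each block as its own option and order by rate: Riverbend/first 21 > North Farm/first 17 > Riverbend/second 14 > North Farm/second 12 > Twin Wells/first 11 > Twin Wells/second 6.
Fill Riverbend first block (15 at 21) — 50 left.
Fill North Farm first block (10 at 17) — 40 left.
Riverbend/second (14): +10 — 30 left.
30 remain; put them into North Farm second at 12.
Total = 21×15 + 17×10 + 14×10 + 12×30 = 985.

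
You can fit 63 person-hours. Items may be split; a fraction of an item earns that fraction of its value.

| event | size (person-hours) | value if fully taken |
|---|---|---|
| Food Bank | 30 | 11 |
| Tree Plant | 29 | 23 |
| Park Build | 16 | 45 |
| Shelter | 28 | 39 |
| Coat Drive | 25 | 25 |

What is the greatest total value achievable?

Rank by value-to-size ratio: Park Build 45/16≈2.81, Shelter 39/28≈1.39, Coat Drive 25/25≈1, Tree Plant 23/29≈0.793, Food Bank 11/30≈0.367.
All 16 person-hours of Park Build fit (value 45) ; 47 remain.
All 28 person-hours of Shelter fit (value 39) ; 19 remain.
Fill the last 19 person-hours with part of Coat Drive: 19/25 of it earns 19.
Total value = 103.

103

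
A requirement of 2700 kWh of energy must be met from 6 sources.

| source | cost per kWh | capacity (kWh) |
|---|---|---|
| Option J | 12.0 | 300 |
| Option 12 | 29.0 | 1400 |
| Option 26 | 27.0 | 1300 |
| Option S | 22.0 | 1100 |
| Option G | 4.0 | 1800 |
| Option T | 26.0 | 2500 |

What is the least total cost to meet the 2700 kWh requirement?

24000

Use sources in increasing cost order.
Option G at 4.0: take all 1800 kWh ; 900 still needed.
Take 300 from Option J at 12.0 ; need 600 more.
Option S at 22.0: take 600 of its 1100 ; requirement met.
Option T, Option 26, Option 12: unused.
Cost = 1800×4.0 + 300×12.0 + 600×22.0 = 24000.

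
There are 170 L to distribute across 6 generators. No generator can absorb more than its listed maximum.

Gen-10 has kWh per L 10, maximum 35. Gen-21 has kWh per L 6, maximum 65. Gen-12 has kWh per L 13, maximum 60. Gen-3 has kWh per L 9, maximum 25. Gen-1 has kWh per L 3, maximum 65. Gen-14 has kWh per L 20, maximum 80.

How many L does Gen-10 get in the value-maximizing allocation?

Highest kWh per L first: Gen-14 20 > Gen-12 13 > Gen-10 10 > Gen-3 9 > Gen-21 6 > Gen-1 3.
Give Gen-14 80 to hit its cap of 80 — 90 left.
Gen-12 takes 60 to reach its cap of 60 — 30 left.
Only 30 left; Gen-10 takes them to reach 30.

30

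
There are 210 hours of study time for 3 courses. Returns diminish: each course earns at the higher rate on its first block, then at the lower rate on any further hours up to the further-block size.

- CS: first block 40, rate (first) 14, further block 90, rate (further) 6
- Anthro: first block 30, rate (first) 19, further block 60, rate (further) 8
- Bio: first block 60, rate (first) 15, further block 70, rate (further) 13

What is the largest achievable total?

3020

Rank every tier by rate: Anthro/T1 19 > Bio/T1 15 > CS/T1 14 > Bio/T2 13 > Anthro/T2 8 > CS/T2 6.
Anthro T1 at 19: fill all 30 — 180 left.
Bio/T1 (15): +60 — 120 left.
CS T1 at 14: fill all 40 — 80 left.
Bio/T2 (13): +70 — 10 left.
Anthro T2 at 8: only 10 left, fill 10.
Total = 19×30 + 15×60 + 14×40 + 13×70 + 8×10 = 3020.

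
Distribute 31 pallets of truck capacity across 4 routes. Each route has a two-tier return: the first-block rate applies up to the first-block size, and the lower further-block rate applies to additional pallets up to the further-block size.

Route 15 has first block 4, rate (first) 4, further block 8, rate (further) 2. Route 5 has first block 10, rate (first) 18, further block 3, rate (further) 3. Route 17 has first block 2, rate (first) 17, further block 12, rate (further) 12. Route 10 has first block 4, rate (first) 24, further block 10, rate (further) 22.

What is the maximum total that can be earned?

590

Rank every tier by rate: Route 10/T1 24 > Route 10/T2 22 > Route 5/T1 18 > Route 17/T1 17 > Route 17/T2 12 > Route 15/T1 4 > Route 5/T2 3 > Route 15/T2 2.
Route 10/T1 (24): +4 — 27 left.
Route 10 T2 at 22: fill all 10 — 17 left.
Fill Route 5 T1 block (10 at 18) — 7 left.
Route 17 T1 at 17: fill all 2 — 5 left.
Route 17/T2: +5 of 12 at 12; pool empty.
Total = 24×4 + 22×10 + 18×10 + 17×2 + 12×5 = 590.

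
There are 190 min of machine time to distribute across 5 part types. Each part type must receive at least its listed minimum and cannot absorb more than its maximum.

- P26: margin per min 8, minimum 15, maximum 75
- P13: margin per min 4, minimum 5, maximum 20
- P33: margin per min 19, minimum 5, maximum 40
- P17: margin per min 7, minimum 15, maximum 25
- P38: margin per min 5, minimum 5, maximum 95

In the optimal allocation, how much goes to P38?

Meeting every minimum uses 15+5+5+15+5 = 45 min, leaving 145.
Rank by margin per min: P33 19 > P26 8 > P17 7 > P38 5 > P13 4.
Give P33 35 more to hit its cap of 40 → 110 left.
P26 takes 60 more to reach its cap of 75 → 50 left.
P17 takes 10 more to reach its cap of 25 → 40 left.
Only 40 left; P38 takes them to reach 45.

45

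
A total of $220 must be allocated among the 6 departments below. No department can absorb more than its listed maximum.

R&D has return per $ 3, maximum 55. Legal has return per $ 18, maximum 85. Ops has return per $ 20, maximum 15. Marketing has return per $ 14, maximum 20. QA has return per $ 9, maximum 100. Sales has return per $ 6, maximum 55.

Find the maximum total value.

3010

Highest return per $ first: Ops 20 > Legal 18 > Marketing 14 > QA 9 > Sales 6 > R&D 3.
Ops: +15 to 15 (cap) ; 205 left.
Legal: +85 to 85 (cap) ; 120 left.
Give Marketing 20 to hit its cap of 20 ; 100 left.
QA: +100 to 100 (cap) ; 0 left.
Total = 18×85 + 20×15 + 14×20 + 9×100 = 3010.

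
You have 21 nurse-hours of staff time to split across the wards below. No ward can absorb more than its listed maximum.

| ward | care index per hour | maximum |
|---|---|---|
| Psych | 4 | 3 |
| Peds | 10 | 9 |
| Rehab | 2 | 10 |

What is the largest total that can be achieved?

120

Rank by care index per hour: Peds 10 > Psych 4 > Rehab 2.
Peds takes 9 to reach its cap of 9 ; 12 left.
Give Psych 3 to hit its cap of 3 ; 9 left.
Only 9 left; Rehab takes them to reach 9.
Total = 4×3 + 10×9 + 2×9 = 120.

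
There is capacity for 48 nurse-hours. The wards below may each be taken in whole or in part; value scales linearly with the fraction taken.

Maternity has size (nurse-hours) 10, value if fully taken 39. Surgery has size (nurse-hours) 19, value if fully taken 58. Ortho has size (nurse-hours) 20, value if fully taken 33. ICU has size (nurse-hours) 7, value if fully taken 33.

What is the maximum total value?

149.8

Rank by value-to-size ratio: ICU 33/7≈4.71, Maternity 39/10≈3.9, Surgery 58/19≈3.05, Ortho 33/20≈1.65.
ICU: take in full, 7 nurse-hours for value 33 → 41 left.
All 10 nurse-hours of Maternity fit (value 39) → 31 remain.
All 19 nurse-hours of Surgery fit (value 58) → 12 remain.
Only 12 nurse-hours remain; take 12/20 of Ortho for value 33×12/20 = 19.8.
Total value = 149.8.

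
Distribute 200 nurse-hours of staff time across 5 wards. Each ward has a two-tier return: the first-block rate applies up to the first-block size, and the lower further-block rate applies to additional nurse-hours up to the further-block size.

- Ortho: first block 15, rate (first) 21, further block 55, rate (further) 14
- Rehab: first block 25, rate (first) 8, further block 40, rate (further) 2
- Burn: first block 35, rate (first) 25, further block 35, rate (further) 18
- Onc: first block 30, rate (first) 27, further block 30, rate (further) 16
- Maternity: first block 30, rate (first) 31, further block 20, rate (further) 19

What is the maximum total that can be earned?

Treat each block as its own option and order by rate: Maternity/tier1 31 > Onc/tier1 27 > Burn/tier1 25 > Ortho/tier1 21 > Maternity/tier2 19 > Burn/tier2 18 > Onc/tier2 16 > Ortho/tier2 14 > Rehab/tier1 8 > Rehab/tier2 2.
Maternity/tier1 (31): +30 — 170 left.
Fill Onc tier1 block (30 at 27) — 140 left.
Fill Burn tier1 block (35 at 25) — 105 left.
Ortho tier1 at 21: fill all 15 — 90 left.
Fill Maternity tier2 block (20 at 19) — 70 left.
Burn/tier2 (18): +35 — 35 left.
Onc tier2 at 16: fill all 30 — 5 left.
5 remain; put them into Ortho tier2 at 14.
Total = 31×30 + 27×30 + 25×35 + 21×15 + 19×20 + 18×35 + 16×30 + 14×5 = 4490.

4490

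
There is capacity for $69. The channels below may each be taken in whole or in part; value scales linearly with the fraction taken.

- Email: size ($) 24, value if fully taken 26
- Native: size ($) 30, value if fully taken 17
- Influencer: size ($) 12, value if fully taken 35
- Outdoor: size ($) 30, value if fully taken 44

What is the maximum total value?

Rank by value-to-size ratio: Influencer 35/12≈2.92, Outdoor 44/30≈1.47, Email 26/24≈1.08, Native 17/30≈0.567.
Take all of Influencer (12 $, value 35) → 57 $ left.
Take all of Outdoor (30 $, value 44) → 27 $ left.
Email: take in full, 24 $ for value 26 → 3 left.
Only 3 $ remain; take 3/30 of Native for value 17×3/30 = 1.7.
Total value = 106.7.

106.7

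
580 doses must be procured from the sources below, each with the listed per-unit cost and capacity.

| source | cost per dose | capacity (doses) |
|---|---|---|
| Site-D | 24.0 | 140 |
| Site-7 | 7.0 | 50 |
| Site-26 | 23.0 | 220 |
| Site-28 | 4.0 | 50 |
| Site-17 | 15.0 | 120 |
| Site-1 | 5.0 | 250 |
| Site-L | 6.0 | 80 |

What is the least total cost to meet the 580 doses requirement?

Fill from the cheapest source first.
Site-28 at 4.0: take all 50 doses → 530 still needed.
Site-1 at 5.0: take all 250 doses → 280 still needed.
Take 80 from Site-L at 6.0 → need 200 more.
Site-7 (7.0): use full 50 → 150 doses to go.
Site-17 at 15.0: take all 120 doses → 30 still needed.
Site-26 at 23.0: take 30 of its 220 → requirement met.
Site-D: unused.
Cost = 50×4.0 + 250×5.0 + 80×6.0 + 50×7.0 + 120×15.0 + 30×23.0 = 4770.

4770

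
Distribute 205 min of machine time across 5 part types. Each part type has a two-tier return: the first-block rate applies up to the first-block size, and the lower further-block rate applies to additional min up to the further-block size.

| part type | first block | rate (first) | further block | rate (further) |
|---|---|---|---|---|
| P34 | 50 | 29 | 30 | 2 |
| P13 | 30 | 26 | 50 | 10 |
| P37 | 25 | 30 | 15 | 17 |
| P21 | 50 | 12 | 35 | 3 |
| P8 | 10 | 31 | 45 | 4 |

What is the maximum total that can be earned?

Rank every tier by rate: P8/T1 31 > P37/T1 30 > P34/T1 29 > P13/T1 26 > P37/T2 17 > P21/T1 12 > P13/T2 10 > P8/T2 4 > P21/T2 3 > P34/T2 2.
P8 T1 at 31: fill all 10 → 195 left.
P37 T1 at 30: fill all 25 → 170 left.
Fill P34 T1 block (50 at 29) → 120 left.
P13 T1 at 26: fill all 30 → 90 left.
Fill P37 T2 block (15 at 17) → 75 left.
P21 T1 at 12: fill all 50 → 25 left.
25 remain; put them into P13 T2 at 10.
Total = 31×10 + 30×25 + 29×50 + 26×30 + 17×15 + 12×50 + 10×25 = 4395.

4395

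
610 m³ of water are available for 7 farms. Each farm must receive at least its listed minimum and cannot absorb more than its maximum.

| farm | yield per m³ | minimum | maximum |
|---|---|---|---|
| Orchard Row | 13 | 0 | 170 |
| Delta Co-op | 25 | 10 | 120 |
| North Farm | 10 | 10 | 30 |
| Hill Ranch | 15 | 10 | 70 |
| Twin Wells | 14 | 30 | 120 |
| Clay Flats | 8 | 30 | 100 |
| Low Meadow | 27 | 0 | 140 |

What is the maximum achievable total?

11410

Meeting every minimum uses 0+10+10+10+30+30+0 = 90 m³, leaving 520.
Order the farms by yield per m³: Low Meadow 27 > Delta Co-op 25 > Hill Ranch 15 > Twin Wells 14 > Orchard Row 13 > North Farm 10 > Clay Flats 8.
Low Meadow takes 140 more to reach its cap of 140 — 380 left.
Delta Co-op takes 110 more to reach its cap of 120 — 270 left.
Hill Ranch takes 60 more to reach its cap of 70 — 210 left.
Give Twin Wells 90 more to hit its cap of 120 — 120 left.
Only 120 left; Orchard Row takes them to reach 120.
Total = 13×120 + 25×120 + 10×10 + 15×70 + 14×120 + 8×30 + 27×140 = 11410.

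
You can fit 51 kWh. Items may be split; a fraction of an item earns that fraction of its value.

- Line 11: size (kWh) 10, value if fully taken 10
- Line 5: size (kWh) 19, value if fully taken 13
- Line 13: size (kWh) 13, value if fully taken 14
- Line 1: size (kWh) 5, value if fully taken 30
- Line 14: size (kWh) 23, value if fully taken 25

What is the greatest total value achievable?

79

Sort by value density: Line 1 30/5≈6, Line 14 25/23≈1.09, Line 13 14/13≈1.08, Line 11 10/10≈1, Line 5 13/19≈0.684.
Take all of Line 1 (5 kWh, value 30) ; 46 kWh left.
Take all of Line 14 (23 kWh, value 25) ; 23 kWh left.
Take all of Line 13 (13 kWh, value 14) ; 10 kWh left.
Line 11: take in full, 10 kWh for value 10 ; 0 left.
Total value = 79.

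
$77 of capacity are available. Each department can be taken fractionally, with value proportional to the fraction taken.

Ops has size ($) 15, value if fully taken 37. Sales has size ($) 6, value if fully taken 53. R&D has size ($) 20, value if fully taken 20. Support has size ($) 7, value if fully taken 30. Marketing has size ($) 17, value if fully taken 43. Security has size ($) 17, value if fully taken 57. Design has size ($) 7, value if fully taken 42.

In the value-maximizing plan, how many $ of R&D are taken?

8

Rank by value-to-size ratio: Sales 53/6≈8.83, Design 42/7≈6, Support 30/7≈4.29, Security 57/17≈3.35, Marketing 43/17≈2.53, Ops 37/15≈2.47, R&D 20/20≈1.
All 6 $ of Sales fit (value 53) ; 71 remain.
All 7 $ of Design fit (value 42) ; 64 remain.
Take all of Support (7 $, value 30) ; 57 $ left.
All 17 $ of Security fit (value 57) ; 40 remain.
All 17 $ of Marketing fit (value 43) ; 23 remain.
All 15 $ of Ops fit (value 37) ; 8 remain.
Fill the last 8 $ with part of R&D: 8/20 of it earns 8.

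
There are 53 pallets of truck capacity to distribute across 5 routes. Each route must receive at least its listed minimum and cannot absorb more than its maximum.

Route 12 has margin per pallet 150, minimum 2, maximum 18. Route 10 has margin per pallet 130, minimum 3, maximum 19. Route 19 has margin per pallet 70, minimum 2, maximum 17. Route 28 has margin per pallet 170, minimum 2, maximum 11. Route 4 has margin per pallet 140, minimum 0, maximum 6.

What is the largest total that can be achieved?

Meeting every minimum uses 2+3+2+2+0 = 9 pallets, leaving 44.
Rank by margin per pallet: Route 28 170 > Route 12 150 > Route 4 140 > Route 10 130 > Route 19 70.
Route 28: +9 to 11 (cap) → 35 left.
Give Route 12 16 more to hit its cap of 18 → 19 left.
Give Route 4 6 more to hit its cap of 6 → 13 left.
Route 10 has room for 16 more but only 13 remain, so it gets 16.
Total = 150×18 + 130×16 + 70×2 + 170×11 + 140×6 = 7630.

7630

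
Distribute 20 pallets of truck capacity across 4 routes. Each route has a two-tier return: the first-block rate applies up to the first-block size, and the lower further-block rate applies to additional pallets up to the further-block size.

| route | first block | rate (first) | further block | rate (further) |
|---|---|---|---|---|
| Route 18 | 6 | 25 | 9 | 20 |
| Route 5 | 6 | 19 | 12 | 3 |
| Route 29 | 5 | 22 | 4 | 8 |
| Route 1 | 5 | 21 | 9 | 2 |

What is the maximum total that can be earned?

Order all 8 blocks by rate: Route 18/first 25 > Route 29/first 22 > Route 1/first 21 > Route 18/second 20 > Route 5/first 19 > Route 29/second 8 > Route 5/second 3 > Route 1/second 2.
Route 18 first at 25: fill all 6 ; 14 left.
Fill Route 29 first block (5 at 22) ; 9 left.
Fill Route 1 first block (5 at 21) ; 4 left.
Route 18 second at 20: only 4 left, fill 4.
Total = 25×6 + 22×5 + 21×5 + 20×4 = 445.

445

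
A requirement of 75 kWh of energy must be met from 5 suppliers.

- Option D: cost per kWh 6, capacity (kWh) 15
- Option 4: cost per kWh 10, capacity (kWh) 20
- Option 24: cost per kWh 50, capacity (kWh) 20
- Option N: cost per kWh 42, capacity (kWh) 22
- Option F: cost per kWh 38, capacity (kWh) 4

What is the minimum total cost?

Use suppliers in increasing cost order.
Option D at 6: take all 15 kWh — 60 still needed.
Option 4 (10): use full 20 — 40 kWh to go.
Option F (38): use full 4 — 36 kWh to go.
Option N at 42: take all 22 kWh — 14 still needed.
Take 14 from Option 24 at 50 to finish.
Cost = 15×6 + 20×10 + 4×38 + 22×42 + 14×50 = 2066.

2066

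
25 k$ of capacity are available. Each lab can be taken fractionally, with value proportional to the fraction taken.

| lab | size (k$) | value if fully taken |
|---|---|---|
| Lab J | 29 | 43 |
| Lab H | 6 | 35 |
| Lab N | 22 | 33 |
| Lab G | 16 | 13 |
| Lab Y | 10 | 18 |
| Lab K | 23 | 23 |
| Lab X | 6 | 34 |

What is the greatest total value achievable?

Sort by value density: Lab H 35/6≈5.83, Lab X 34/6≈5.67, Lab Y 18/10≈1.8, Lab N 33/22≈1.5, Lab J 43/29≈1.48, Lab K 23/23≈1, Lab G 13/16≈0.812.
All 6 k$ of Lab H fit (value 35) — 19 remain.
Lab X: take in full, 6 k$ for value 34 — 13 left.
All 10 k$ of Lab Y fit (value 18) — 3 remain.
3 k$ left: a 3/22 share of Lab N gives 33×3/22 = 4.5.
Total value = 91.5.

91.5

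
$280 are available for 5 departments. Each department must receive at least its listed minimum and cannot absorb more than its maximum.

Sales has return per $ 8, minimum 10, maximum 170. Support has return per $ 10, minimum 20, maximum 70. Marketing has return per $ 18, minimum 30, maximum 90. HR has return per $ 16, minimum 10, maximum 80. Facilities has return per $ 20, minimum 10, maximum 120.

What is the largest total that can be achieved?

Meeting every minimum uses 10+20+30+10+10 = 80 $, leaving 200.
Rank by return per $: Facilities 20 > Marketing 18 > HR 16 > Support 10 > Sales 8.
Give Facilities 110 more to hit its cap of 120 → 90 left.
Give Marketing 60 more to hit its cap of 90 → 30 left.
HR: +30 (room for 70) → 40. Pool exhausted.
Total = 8×10 + 10×20 + 18×90 + 16×40 + 20×120 = 4940.

4940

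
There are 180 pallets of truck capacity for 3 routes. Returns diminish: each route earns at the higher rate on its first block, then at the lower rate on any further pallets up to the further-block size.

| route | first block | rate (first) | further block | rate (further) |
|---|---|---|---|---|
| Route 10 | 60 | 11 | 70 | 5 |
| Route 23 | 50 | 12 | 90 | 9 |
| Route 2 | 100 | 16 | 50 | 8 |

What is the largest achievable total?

Order all 6 blocks by rate: Route 2/tier1 16 > Route 23/tier1 12 > Route 10/tier1 11 > Route 23/tier2 9 > Route 2/tier2 8 > Route 10/tier2 5.
Route 2 tier1 at 16: fill all 100 — 80 left.
Fill Route 23 tier1 block (50 at 12) — 30 left.
Route 10/tier1: +30 of 60 at 11; pool empty.
Total = 16×100 + 12×50 + 11×30 = 2530.

2530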